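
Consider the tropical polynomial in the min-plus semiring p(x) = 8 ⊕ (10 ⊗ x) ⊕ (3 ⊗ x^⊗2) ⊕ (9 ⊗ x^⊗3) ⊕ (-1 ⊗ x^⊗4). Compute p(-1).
p(-1) = -5

A tropical monomial a ⊗ x^⊗i evaluates to a + i · x. Evaluating each term at x = -1:
  Term 0 contributes 8 + 0 · -1 = 8
  Term 1 contributes 10 + 1 · -1 = 9
  Term 2 contributes 3 + 2 · -1 = 1
  Term 3 contributes 9 + 3 · -1 = 6
  Term 4 contributes -1 + 4 · -1 = -5
p(-1) = ⊕ of these = min[8, 9, 1, 6, -5] = -5.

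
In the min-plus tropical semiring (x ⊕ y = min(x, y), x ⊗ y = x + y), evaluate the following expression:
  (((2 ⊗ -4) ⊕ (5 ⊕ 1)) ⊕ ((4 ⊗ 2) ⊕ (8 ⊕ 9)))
(((2 ⊗ -4) ⊕ (5 ⊕ 1)) ⊕ ((4 ⊗ 2) ⊕ (8 ⊕ 9))) = -2

Expand innermost to outermost. Recall ⊕ takes the minimum of its arguments and ⊗ takes their sum. Working out the expression (((2 ⊗ -4) ⊕ (5 ⊕ 1)) ⊕ ((4 ⊗ 2) ⊕ (8 ⊕ 9))) gives -2.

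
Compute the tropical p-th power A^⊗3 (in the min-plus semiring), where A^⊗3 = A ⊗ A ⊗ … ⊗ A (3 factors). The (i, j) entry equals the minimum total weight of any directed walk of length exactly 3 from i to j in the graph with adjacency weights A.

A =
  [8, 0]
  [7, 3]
A^⊗3 =
  [10, 6]
  [13, 9]

Each entry (A^⊗3)_ij equals the minimum over all length-3 walks i = v_0 → v_1 → … → v_3 = j of Σ_t A[v_t][v_{t+1}]. For example, for (i, j) = (0, 1) we minimise over 4 possible intermediate vertex sequences; the minimum is 6, attained along the walk 0 → 1 → 1 → 1.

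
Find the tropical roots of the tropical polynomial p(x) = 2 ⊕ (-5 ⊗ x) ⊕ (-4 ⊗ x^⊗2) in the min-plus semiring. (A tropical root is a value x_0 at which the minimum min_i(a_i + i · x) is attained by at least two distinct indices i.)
Roots: {-1, 7}

Each tropical root is a break point of the lower envelope of the lines y = a_i + i · x (there are 3 lines, with slopes 0, 1, ..., 2). Only the lines that attain the minimum somewhere contribute to roots; other lines are dominated. Here the surviving (envelope) indices are i = 2, i = 1, i = 0.
Intersections between consecutive envelope lines give the roots: for adjacent envelope indices i < j the intersection is x = (a_i − a_j) / (j − i). Reading off the sorted break points: {-1, 7}.
Verification: at each break x_0, at least two indices attain the minimum of min_i(a_i + i · x_0).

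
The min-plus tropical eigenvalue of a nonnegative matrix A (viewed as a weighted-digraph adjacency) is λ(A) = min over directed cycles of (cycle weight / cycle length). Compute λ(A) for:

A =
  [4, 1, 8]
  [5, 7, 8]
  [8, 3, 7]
λ(A) = 3

Enumerate directed cycles and compute their means (weight / length). Sample:
  cycle 0 → 0: weight = 4, length = 1, mean = 4/1 ≈ 4.000
  cycle 1 → 1: weight = 7, length = 1, mean = 7/1 ≈ 7.000
  cycle 2 → 2: weight = 7, length = 1, mean = 7/1 ≈ 7.000
  cycle 0 → 1 → 0: weight = 6, length = 2, mean = 6/2 ≈ 3.000
  cycle 0 → 2 → 0: weight = 16, length = 2, mean = 16/2 ≈ 8.000
  cycle 1 → 0 → 1: weight = 6, length = 2, mean = 6/2 ≈ 3.000
Minimum mean = 3.000, attained e.g. along the cycle 0 → 1 → 0 with weight 6 and length 2. So λ(A) = 6/2 = 3.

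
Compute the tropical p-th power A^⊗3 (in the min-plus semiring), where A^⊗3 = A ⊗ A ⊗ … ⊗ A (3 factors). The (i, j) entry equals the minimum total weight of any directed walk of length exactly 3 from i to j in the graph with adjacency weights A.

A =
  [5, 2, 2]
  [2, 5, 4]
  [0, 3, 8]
A^⊗3 =
  [6, 4, 4]
  [4, 6, 6]
  [2, 5, 6]

Each entry (A^⊗3)_ij equals the minimum over all length-3 walks i = v_0 → v_1 → … → v_3 = j of Σ_t A[v_t][v_{t+1}]. For example, for (i, j) = (0, 2) we minimise over 9 possible intermediate vertex sequences; the minimum is 4, attained along the walk 0 → 2 → 0 → 2.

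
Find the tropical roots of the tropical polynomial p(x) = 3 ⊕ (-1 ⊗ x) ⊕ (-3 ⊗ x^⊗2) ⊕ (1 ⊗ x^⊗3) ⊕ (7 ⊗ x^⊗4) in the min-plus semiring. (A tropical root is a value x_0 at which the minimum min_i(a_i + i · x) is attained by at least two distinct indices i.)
Roots: {-6, -4, 2, 4}

Each tropical root is a break point of the lower envelope of the lines y = a_i + i · x (there are 5 lines, with slopes 0, 1, ..., 4). Only the lines that attain the minimum somewhere contribute to roots; other lines are dominated. Here the surviving (envelope) indices are i = 4, i = 3, i = 2, i = 1, i = 0.
Intersections between consecutive envelope lines give the roots: for adjacent envelope indices i < j the intersection is x = (a_i − a_j) / (j − i). Reading off the sorted break points: {-6, -4, 2, 4}.
Verification: at each break x_0, at least two indices attain the minimum of min_i(a_i + i · x_0).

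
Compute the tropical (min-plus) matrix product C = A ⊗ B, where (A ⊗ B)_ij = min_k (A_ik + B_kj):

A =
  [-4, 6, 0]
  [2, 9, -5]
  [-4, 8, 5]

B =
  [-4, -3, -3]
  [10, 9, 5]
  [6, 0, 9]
A ⊗ B =
  [-8, -7, -7]
  [-2, -5, -1]
  [-8, -7, -7]

Apply the min-plus product entry-by-entry:
  C[0][0] = min over k of (A[0][0] + B[0][0] = -4 + -4 = -8, A[0][1] + B[1][0] = 6 + 10 = 16, A[0][2] + B[2][0] = 0 + 6 = 6) = -8 (attained at k = 0)
  C[0][1] = min over k of (A[0][0] + B[0][1] = -4 + -3 = -7, A[0][1] + B[1][1] = 6 + 9 = 15, A[0][2] + B[2][1] = 0 + 0 = 0) = -7 (attained at k = 0)
  C[0][2] = min over k of (A[0][0] + B[0][2] = -4 + -3 = -7, A[0][1] + B[1][2] = 6 + 5 = 11, A[0][2] + B[2][2] = 0 + 9 = 9) = -7 (attained at k = 0)
  C[1][0] = min over k of (A[1][0] + B[0][0] = 2 + -4 = -2, A[1][1] + B[1][0] = 9 + 10 = 19, A[1][2] + B[2][0] = -5 + 6 = 1) = -2 (attained at k = 0)
  C[1][1] = min over k of (A[1][0] + B[0][1] = 2 + -3 = -1, A[1][1] + B[1][1] = 9 + 9 = 18, A[1][2] + B[2][1] = -5 + 0 = -5) = -5 (attained at k = 2)
  C[1][2] = min over k of (A[1][0] + B[0][2] = 2 + -3 = -1, A[1][1] + B[1][2] = 9 + 5 = 14, A[1][2] + B[2][2] = -5 + 9 = 4) = -1 (attained at k = 0)
  C[2][0] = min over k of (A[2][0] + B[0][0] = -4 + -4 = -8, A[2][1] + B[1][0] = 8 + 10 = 18, A[2][2] + B[2][0] = 5 + 6 = 11) = -8 (attained at k = 0)
  C[2][1] = min over k of (A[2][0] + B[0][1] = -4 + -3 = -7, A[2][1] + B[1][1] = 8 + 9 = 17, A[2][2] + B[2][1] = 5 + 0 = 5) = -7 (attained at k = 0)
  C[2][2] = min over k of (A[2][0] + B[0][2] = -4 + -3 = -7, A[2][1] + B[1][2] = 8 + 5 = 13, A[2][2] + B[2][2] = 5 + 9 = 14) = -7 (attained at k = 0)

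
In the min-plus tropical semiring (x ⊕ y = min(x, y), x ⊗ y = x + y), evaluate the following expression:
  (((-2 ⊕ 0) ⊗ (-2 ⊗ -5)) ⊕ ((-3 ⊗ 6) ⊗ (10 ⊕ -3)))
(((-2 ⊕ 0) ⊗ (-2 ⊗ -5)) ⊕ ((-3 ⊗ 6) ⊗ (10 ⊕ -3))) = -9

Expand innermost to outermost. Recall ⊕ takes the minimum of its arguments and ⊗ takes their sum. Working out the expression (((-2 ⊕ 0) ⊗ (-2 ⊗ -5)) ⊕ ((-3 ⊗ 6) ⊗ (10 ⊕ -3))) gives -9.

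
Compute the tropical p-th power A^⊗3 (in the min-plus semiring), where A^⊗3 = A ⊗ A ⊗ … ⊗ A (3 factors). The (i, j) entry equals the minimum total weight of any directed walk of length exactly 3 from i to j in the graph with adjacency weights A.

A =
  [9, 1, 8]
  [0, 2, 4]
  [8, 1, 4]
A^⊗3 =
  [3, 2, 7]
  [1, 3, 5]
  [3, 2, 7]

Each entry (A^⊗3)_ij equals the minimum over all length-3 walks i = v_0 → v_1 → … → v_3 = j of Σ_t A[v_t][v_{t+1}]. For example, for (i, j) = (0, 2) we minimise over 9 possible intermediate vertex sequences; the minimum is 7, attained along the walk 0 → 1 → 1 → 2.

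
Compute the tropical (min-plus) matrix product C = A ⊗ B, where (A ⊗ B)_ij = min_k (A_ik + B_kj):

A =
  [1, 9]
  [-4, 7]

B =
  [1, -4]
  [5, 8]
A ⊗ B =
  [2, -3]
  [-3, -8]

Apply the min-plus product entry-by-entry:
  C[0][0] = min over k of (A[0][0] + B[0][0] = 1 + 1 = 2, A[0][1] + B[1][0] = 9 + 5 = 14) = 2 (attained at k = 0)
  C[0][1] = min over k of (A[0][0] + B[0][1] = 1 + -4 = -3, A[0][1] + B[1][1] = 9 + 8 = 17) = -3 (attained at k = 0)
  C[1][0] = min over k of (A[1][0] + B[0][0] = -4 + 1 = -3, A[1][1] + B[1][0] = 7 + 5 = 12) = -3 (attained at k = 0)
  C[1][1] = min over k of (A[1][0] + B[0][1] = -4 + -4 = -8, A[1][1] + B[1][1] = 7 + 8 = 15) = -8 (attained at k = 0)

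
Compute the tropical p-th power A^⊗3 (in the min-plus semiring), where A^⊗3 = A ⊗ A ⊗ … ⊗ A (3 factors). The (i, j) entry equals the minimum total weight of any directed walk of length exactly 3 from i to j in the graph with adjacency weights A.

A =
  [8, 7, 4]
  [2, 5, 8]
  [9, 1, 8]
A^⊗3 =
  [7, 10, 13]
  [11, 7, 11]
  [8, 10, 7]

Each entry (A^⊗3)_ij equals the minimum over all length-3 walks i = v_0 → v_1 → … → v_3 = j of Σ_t A[v_t][v_{t+1}]. For example, for (i, j) = (0, 2) we minimise over 9 possible intermediate vertex sequences; the minimum is 13, attained along the walk 0 → 1 → 0 → 2.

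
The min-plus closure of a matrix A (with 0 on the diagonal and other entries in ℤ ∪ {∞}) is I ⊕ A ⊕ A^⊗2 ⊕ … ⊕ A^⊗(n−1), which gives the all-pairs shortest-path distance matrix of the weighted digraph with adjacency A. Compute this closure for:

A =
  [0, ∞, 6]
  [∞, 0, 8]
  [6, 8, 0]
Closure =
  [0, 14, 6]
  [14, 0, 8]
  [6, 8, 0]

This is the Floyd-Warshall all-pairs shortest-path computation. For each intermediate vertex k = 0, 1, …, 2, update dist[i][j] ← min(dist[i][j], dist[i][k] + dist[k][j]). The final matrix gives, for each (i, j), the minimum total weight of any directed path from i to j (possibly empty when i = j).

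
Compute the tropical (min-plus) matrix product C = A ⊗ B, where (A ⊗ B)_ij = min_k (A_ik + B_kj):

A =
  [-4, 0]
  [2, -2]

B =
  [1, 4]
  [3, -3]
A ⊗ B =
  [-3, -3]
  [1, -5]

Apply the min-plus product entry-by-entry:
  C[0][0] = min over k of (A[0][0] + B[0][0] = -4 + 1 = -3, A[0][1] + B[1][0] = 0 + 3 = 3) = -3 (attained at k = 0)
  C[0][1] = min over k of (A[0][0] + B[0][1] = -4 + 4 = 0, A[0][1] + B[1][1] = 0 + -3 = -3) = -3 (attained at k = 1)
  C[1][0] = min over k of (A[1][0] + B[0][0] = 2 + 1 = 3, A[1][1] + B[1][0] = -2 + 3 = 1) = 1 (attained at k = 1)
  C[1][1] = min over k of (A[1][0] + B[0][1] = 2 + 4 = 6, A[1][1] + B[1][1] = -2 + -3 = -5) = -5 (attained at k = 1)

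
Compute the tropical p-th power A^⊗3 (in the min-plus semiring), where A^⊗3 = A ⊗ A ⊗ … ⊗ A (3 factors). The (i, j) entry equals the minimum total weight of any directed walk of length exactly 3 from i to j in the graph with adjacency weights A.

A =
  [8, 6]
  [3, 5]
A^⊗3 =
  [14, 15]
  [12, 14]

Each entry (A^⊗3)_ij equals the minimum over all length-3 walks i = v_0 → v_1 → … → v_3 = j of Σ_t A[v_t][v_{t+1}]. For example, for (i, j) = (0, 1) we minimise over 4 possible intermediate vertex sequences; the minimum is 15, attained along the walk 0 → 1 → 0 → 1.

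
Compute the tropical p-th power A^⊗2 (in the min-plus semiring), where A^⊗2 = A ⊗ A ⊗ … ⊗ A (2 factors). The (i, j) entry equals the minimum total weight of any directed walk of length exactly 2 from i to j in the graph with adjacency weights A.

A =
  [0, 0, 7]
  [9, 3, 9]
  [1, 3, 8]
A^⊗2 =
  [0, 0, 7]
  [9, 6, 12]
  [1, 1, 8]

Each entry (A^⊗2)_ij equals the minimum over all length-2 walks i = v_0 → v_1 → … → v_2 = j of Σ_t A[v_t][v_{t+1}]. For example, for (i, j) = (0, 2) we minimise over 3 possible intermediate vertex sequences; the minimum is 7, attained along the walk 0 → 0 → 2.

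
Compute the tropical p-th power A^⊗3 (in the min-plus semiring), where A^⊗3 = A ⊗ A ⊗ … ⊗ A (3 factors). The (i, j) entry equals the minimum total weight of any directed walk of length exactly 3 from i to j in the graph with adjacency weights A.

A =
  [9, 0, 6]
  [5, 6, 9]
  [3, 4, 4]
A^⊗3 =
  [11, 5, 11]
  [10, 11, 14]
  [8, 7, 12]

Each entry (A^⊗3)_ij equals the minimum over all length-3 walks i = v_0 → v_1 → … → v_3 = j of Σ_t A[v_t][v_{t+1}]. For example, for (i, j) = (0, 2) we minimise over 9 possible intermediate vertex sequences; the minimum is 11, attained along the walk 0 → 1 → 0 → 2.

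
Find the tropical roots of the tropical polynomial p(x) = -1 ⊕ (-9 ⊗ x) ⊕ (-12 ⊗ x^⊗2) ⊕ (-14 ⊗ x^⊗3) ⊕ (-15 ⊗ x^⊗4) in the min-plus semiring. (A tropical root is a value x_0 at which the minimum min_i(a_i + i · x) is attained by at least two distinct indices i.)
Roots: {1, 2, 3, 8}

Each tropical root is a break point of the lower envelope of the lines y = a_i + i · x (there are 5 lines, with slopes 0, 1, ..., 4). Only the lines that attain the minimum somewhere contribute to roots; other lines are dominated. Here the surviving (envelope) indices are i = 4, i = 3, i = 2, i = 1, i = 0.
Intersections between consecutive envelope lines give the roots: for adjacent envelope indices i < j the intersection is x = (a_i − a_j) / (j − i). Reading off the sorted break points: {1, 2, 3, 8}.
Verification: at each break x_0, at least two indices attain the minimum of min_i(a_i + i · x_0).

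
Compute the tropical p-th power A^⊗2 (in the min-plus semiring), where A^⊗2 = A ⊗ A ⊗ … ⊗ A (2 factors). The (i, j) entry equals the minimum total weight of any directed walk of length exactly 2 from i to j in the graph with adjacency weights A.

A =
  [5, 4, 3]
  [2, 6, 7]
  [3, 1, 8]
A^⊗2 =
  [6, 4, 8]
  [7, 6, 5]
  [3, 7, 6]

Each entry (A^⊗2)_ij equals the minimum over all length-2 walks i = v_0 → v_1 → … → v_2 = j of Σ_t A[v_t][v_{t+1}]. For example, for (i, j) = (0, 2) we minimise over 3 possible intermediate vertex sequences; the minimum is 8, attained along the walk 0 → 0 → 2.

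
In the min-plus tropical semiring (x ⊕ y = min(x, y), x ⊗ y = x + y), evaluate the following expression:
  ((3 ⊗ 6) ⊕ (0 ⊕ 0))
((3 ⊗ 6) ⊕ (0 ⊕ 0)) = 0

Expand innermost to outermost. Recall ⊕ takes the minimum of its arguments and ⊗ takes their sum. Working out the expression ((3 ⊗ 6) ⊕ (0 ⊕ 0)) gives 0.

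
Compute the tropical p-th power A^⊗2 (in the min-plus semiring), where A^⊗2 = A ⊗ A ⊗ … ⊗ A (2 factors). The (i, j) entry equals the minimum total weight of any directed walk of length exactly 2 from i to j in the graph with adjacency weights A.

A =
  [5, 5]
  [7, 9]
A^⊗2 =
  [10, 10]
  [12, 12]

Each entry (A^⊗2)_ij equals the minimum over all length-2 walks i = v_0 → v_1 → … → v_2 = j of Σ_t A[v_t][v_{t+1}]. For example, for (i, j) = (0, 1) we minimise over 2 possible intermediate vertex sequences; the minimum is 10, attained along the walk 0 → 0 → 1.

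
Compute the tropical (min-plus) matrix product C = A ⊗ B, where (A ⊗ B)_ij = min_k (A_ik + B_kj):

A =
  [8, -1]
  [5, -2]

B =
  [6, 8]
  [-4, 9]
A ⊗ B =
  [-5, 8]
  [-6, 7]

Apply the min-plus product entry-by-entry:
  C[0][0] = min over k of (A[0][0] + B[0][0] = 8 + 6 = 14, A[0][1] + B[1][0] = -1 + -4 = -5) = -5 (attained at k = 1)
  C[0][1] = min over k of (A[0][0] + B[0][1] = 8 + 8 = 16, A[0][1] + B[1][1] = -1 + 9 = 8) = 8 (attained at k = 1)
  C[1][0] = min over k of (A[1][0] + B[0][0] = 5 + 6 = 11, A[1][1] + B[1][0] = -2 + -4 = -6) = -6 (attained at k = 1)
  C[1][1] = min over k of (A[1][0] + B[0][1] = 5 + 8 = 13, A[1][1] + B[1][1] = -2 + 9 = 7) = 7 (attained at k = 1)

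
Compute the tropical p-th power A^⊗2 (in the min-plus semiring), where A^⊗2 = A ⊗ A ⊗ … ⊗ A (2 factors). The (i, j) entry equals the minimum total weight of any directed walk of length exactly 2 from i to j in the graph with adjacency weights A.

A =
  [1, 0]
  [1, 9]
A^⊗2 =
  [1, 1]
  [2, 1]

Each entry (A^⊗2)_ij equals the minimum over all length-2 walks i = v_0 → v_1 → … → v_2 = j of Σ_t A[v_t][v_{t+1}]. For example, for (i, j) = (0, 1) we minimise over 2 possible intermediate vertex sequences; the minimum is 1, attained along the walk 0 → 0 → 1.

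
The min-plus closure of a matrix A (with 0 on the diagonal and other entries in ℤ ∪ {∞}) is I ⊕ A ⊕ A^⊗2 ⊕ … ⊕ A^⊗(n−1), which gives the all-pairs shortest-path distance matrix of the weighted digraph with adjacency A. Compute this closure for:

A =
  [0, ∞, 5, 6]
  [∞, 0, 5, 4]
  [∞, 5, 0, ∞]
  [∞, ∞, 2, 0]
Closure =
  [0, 10, 5, 6]
  [∞, 0, 5, 4]
  [∞, 5, 0, 9]
  [∞, 7, 2, 0]

This is the Floyd-Warshall all-pairs shortest-path computation. For each intermediate vertex k = 0, 1, …, 3, update dist[i][j] ← min(dist[i][j], dist[i][k] + dist[k][j]). The final matrix gives, for each (i, j), the minimum total weight of any directed path from i to j (possibly empty when i = j).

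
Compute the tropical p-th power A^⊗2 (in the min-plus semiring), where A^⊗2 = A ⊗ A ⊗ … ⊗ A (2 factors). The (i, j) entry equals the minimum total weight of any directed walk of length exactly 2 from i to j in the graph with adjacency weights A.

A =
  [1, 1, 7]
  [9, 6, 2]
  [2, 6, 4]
A^⊗2 =
  [2, 2, 3]
  [4, 8, 6]
  [3, 3, 8]

Each entry (A^⊗2)_ij equals the minimum over all length-2 walks i = v_0 → v_1 → … → v_2 = j of Σ_t A[v_t][v_{t+1}]. For example, for (i, j) = (0, 2) we minimise over 3 possible intermediate vertex sequences; the minimum is 3, attained along the walk 0 → 1 → 2.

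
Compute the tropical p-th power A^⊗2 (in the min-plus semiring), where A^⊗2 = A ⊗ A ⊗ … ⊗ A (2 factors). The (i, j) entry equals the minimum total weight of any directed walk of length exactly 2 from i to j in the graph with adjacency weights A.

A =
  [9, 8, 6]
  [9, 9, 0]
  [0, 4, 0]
A^⊗2 =
  [6, 10, 6]
  [0, 4, 0]
  [0, 4, 0]

Each entry (A^⊗2)_ij equals the minimum over all length-2 walks i = v_0 → v_1 → … → v_2 = j of Σ_t A[v_t][v_{t+1}]. For example, for (i, j) = (0, 2) we minimise over 3 possible intermediate vertex sequences; the minimum is 6, attained along the walk 0 → 2 → 2.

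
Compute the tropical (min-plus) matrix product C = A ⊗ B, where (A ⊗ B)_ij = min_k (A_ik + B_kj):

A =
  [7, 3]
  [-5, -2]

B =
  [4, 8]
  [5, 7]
A ⊗ B =
  [8, 10]
  [-1, 3]

Apply the min-plus product entry-by-entry:
  C[0][0] = min over k of (A[0][0] + B[0][0] = 7 + 4 = 11, A[0][1] + B[1][0] = 3 + 5 = 8) = 8 (attained at k = 1)
  C[0][1] = min over k of (A[0][0] + B[0][1] = 7 + 8 = 15, A[0][1] + B[1][1] = 3 + 7 = 10) = 10 (attained at k = 1)
  C[1][0] = min over k of (A[1][0] + B[0][0] = -5 + 4 = -1, A[1][1] + B[1][0] = -2 + 5 = 3) = -1 (attained at k = 0)
  C[1][1] = min over k of (A[1][0] + B[0][1] = -5 + 8 = 3, A[1][1] + B[1][1] = -2 + 7 = 5) = 3 (attained at k = 0)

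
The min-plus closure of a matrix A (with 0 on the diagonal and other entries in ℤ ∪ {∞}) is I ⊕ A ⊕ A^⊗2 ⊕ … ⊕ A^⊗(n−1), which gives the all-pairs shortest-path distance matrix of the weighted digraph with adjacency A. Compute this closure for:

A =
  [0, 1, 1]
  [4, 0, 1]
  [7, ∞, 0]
Closure =
  [0, 1, 1]
  [4, 0, 1]
  [7, 8, 0]

This is the Floyd-Warshall all-pairs shortest-path computation. For each intermediate vertex k = 0, 1, …, 2, update dist[i][j] ← min(dist[i][j], dist[i][k] + dist[k][j]). The final matrix gives, for each (i, j), the minimum total weight of any directed path from i to j (possibly empty when i = j).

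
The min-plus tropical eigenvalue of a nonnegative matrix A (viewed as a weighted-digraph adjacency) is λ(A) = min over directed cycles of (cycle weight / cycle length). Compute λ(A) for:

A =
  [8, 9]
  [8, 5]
λ(A) = 5

Enumerate directed cycles and compute their means (weight / length). Sample:
  cycle 0 → 0: weight = 8, length = 1, mean = 8/1 ≈ 8.000
  cycle 1 → 1: weight = 5, length = 1, mean = 5/1 ≈ 5.000
  cycle 0 → 1 → 0: weight = 17, length = 2, mean = 17/2 ≈ 8.500
  cycle 1 → 0 → 1: weight = 17, length = 2, mean = 17/2 ≈ 8.500
Minimum mean = 5.000, attained e.g. along the cycle 1 → 1 with weight 5 and length 1. So λ(A) = 5/1 = 5.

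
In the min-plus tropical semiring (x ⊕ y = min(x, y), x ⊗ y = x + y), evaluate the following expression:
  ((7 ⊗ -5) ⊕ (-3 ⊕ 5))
((7 ⊗ -5) ⊕ (-3 ⊕ 5)) = -3

Expand innermost to outermost. Recall ⊕ takes the minimum of its arguments and ⊗ takes their sum. Working out the expression ((7 ⊗ -5) ⊕ (-3 ⊕ 5)) gives -3.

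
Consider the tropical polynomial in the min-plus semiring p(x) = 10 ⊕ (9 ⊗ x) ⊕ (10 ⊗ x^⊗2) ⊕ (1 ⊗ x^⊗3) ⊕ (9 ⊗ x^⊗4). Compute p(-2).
p(-2) = -5

A tropical monomial a ⊗ x^⊗i evaluates to a + i · x. Evaluating each term at x = -2:
  Term 0 contributes 10 + 0 · -2 = 10
  Term 1 contributes 9 + 1 · -2 = 7
  Term 2 contributes 10 + 2 · -2 = 6
  Term 3 contributes 1 + 3 · -2 = -5
  Term 4 contributes 9 + 4 · -2 = 1
p(-2) = ⊕ of these = min[10, 7, 6, -5, 1] = -5.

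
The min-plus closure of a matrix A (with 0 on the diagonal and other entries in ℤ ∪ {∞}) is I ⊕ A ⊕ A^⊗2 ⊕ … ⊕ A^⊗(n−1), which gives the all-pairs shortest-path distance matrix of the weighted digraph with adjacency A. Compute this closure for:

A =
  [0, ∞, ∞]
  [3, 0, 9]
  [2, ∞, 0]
Closure =
  [0, ∞, ∞]
  [3, 0, 9]
  [2, ∞, 0]

This is the Floyd-Warshall all-pairs shortest-path computation. For each intermediate vertex k = 0, 1, …, 2, update dist[i][j] ← min(dist[i][j], dist[i][k] + dist[k][j]). The final matrix gives, for each (i, j), the minimum total weight of any directed path from i to j (possibly empty when i = j).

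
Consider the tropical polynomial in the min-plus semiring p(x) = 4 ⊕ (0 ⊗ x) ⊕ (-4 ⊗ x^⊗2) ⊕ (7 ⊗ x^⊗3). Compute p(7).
p(7) = 4

A tropical monomial a ⊗ x^⊗i evaluates to a + i · x. Evaluating each term at x = 7:
  Term 0 contributes 4 + 0 · 7 = 4
  Term 1 contributes 0 + 1 · 7 = 7
  Term 2 contributes -4 + 2 · 7 = 10
  Term 3 contributes 7 + 3 · 7 = 28
p(7) = ⊕ of these = min[4, 7, 10, 28] = 4.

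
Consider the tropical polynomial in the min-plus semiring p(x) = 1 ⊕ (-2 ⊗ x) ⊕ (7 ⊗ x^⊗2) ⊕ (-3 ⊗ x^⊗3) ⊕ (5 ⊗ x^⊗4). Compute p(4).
p(4) = 1

A tropical monomial a ⊗ x^⊗i evaluates to a + i · x. Evaluating each term at x = 4:
  Term 0 contributes 1 + 0 · 4 = 1
  Term 1 contributes -2 + 1 · 4 = 2
  Term 2 contributes 7 + 2 · 4 = 15
  Term 3 contributes -3 + 3 · 4 = 9
  Term 4 contributes 5 + 4 · 4 = 21
p(4) = ⊕ of these = min[1, 2, 15, 9, 21] = 1.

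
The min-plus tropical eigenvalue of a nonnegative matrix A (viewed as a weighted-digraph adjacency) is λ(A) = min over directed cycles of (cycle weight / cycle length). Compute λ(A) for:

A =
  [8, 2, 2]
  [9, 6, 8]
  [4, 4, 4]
λ(A) = 3

Enumerate directed cycles and compute their means (weight / length). Sample:
  cycle 0 → 0: weight = 8, length = 1, mean = 8/1 ≈ 8.000
  cycle 1 → 1: weight = 6, length = 1, mean = 6/1 ≈ 6.000
  cycle 2 → 2: weight = 4, length = 1, mean = 4/1 ≈ 4.000
  cycle 0 → 1 → 0: weight = 11, length = 2, mean = 11/2 ≈ 5.500
  cycle 0 → 2 → 0: weight = 6, length = 2, mean = 6/2 ≈ 3.000
  cycle 1 → 0 → 1: weight = 11, length = 2, mean = 11/2 ≈ 5.500
Minimum mean = 3.000, attained e.g. along the cycle 0 → 2 → 0 with weight 6 and length 2. So λ(A) = 6/2 = 3.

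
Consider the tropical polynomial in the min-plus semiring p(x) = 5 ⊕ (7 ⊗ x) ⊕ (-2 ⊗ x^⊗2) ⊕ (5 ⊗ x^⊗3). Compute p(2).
p(2) = 2

A tropical monomial a ⊗ x^⊗i evaluates to a + i · x. Evaluating each term at x = 2:
  Term 0 contributes 5 + 0 · 2 = 5
  Term 1 contributes 7 + 1 · 2 = 9
  Term 2 contributes -2 + 2 · 2 = 2
  Term 3 contributes 5 + 3 · 2 = 11
p(2) = ⊕ of these = min[5, 9, 2, 11] = 2.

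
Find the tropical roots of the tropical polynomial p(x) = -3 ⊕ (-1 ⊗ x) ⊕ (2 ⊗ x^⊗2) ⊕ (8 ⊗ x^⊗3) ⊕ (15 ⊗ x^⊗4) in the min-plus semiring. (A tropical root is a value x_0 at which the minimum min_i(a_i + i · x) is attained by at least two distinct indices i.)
Roots: {-7, -6, -3, -2}

Each tropical root is a break point of the lower envelope of the lines y = a_i + i · x (there are 5 lines, with slopes 0, 1, ..., 4). Only the lines that attain the minimum somewhere contribute to roots; other lines are dominated. Here the surviving (envelope) indices are i = 4, i = 3, i = 2, i = 1, i = 0.
Intersections between consecutive envelope lines give the roots: for adjacent envelope indices i < j the intersection is x = (a_i − a_j) / (j − i). Reading off the sorted break points: {-7, -6, -3, -2}.
Verification: at each break x_0, at least two indices attain the minimum of min_i(a_i + i · x_0).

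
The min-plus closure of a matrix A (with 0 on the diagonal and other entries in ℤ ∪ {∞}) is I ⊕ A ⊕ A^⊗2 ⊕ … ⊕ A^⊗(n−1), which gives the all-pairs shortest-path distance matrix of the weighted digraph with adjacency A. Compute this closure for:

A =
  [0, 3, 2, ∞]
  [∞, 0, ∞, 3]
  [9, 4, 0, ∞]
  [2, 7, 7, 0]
Closure =
  [0, 3, 2, 6]
  [5, 0, 7, 3]
  [9, 4, 0, 7]
  [2, 5, 4, 0]

This is the Floyd-Warshall all-pairs shortest-path computation. For each intermediate vertex k = 0, 1, …, 3, update dist[i][j] ← min(dist[i][j], dist[i][k] + dist[k][j]). The final matrix gives, for each (i, j), the minimum total weight of any directed path from i to j (possibly empty when i = j).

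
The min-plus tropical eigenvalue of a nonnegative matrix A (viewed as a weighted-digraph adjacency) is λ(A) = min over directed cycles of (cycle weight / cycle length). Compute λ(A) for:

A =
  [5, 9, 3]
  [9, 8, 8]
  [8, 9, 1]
λ(A) = 1

Enumerate directed cycles and compute their means (weight / length). Sample:
  cycle 0 → 0: weight = 5, length = 1, mean = 5/1 ≈ 5.000
  cycle 1 → 1: weight = 8, length = 1, mean = 8/1 ≈ 8.000
  cycle 2 → 2: weight = 1, length = 1, mean = 1/1 ≈ 1.000
  cycle 0 → 1 → 0: weight = 18, length = 2, mean = 18/2 ≈ 9.000
  cycle 0 → 2 → 0: weight = 11, length = 2, mean = 11/2 ≈ 5.500
  cycle 1 → 0 → 1: weight = 18, length = 2, mean = 18/2 ≈ 9.000
Minimum mean = 1.000, attained e.g. along the cycle 2 → 2 with weight 1 and length 1. So λ(A) = 1/1 = 1.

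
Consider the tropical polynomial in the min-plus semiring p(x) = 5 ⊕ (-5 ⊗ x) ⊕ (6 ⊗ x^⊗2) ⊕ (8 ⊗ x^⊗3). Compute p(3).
p(3) = -2

A tropical monomial a ⊗ x^⊗i evaluates to a + i · x. Evaluating each term at x = 3:
  Term 0 contributes 5 + 0 · 3 = 5
  Term 1 contributes -5 + 1 · 3 = -2
  Term 2 contributes 6 + 2 · 3 = 12
  Term 3 contributes 8 + 3 · 3 = 17
p(3) = ⊕ of these = min[5, -2, 12, 17] = -2.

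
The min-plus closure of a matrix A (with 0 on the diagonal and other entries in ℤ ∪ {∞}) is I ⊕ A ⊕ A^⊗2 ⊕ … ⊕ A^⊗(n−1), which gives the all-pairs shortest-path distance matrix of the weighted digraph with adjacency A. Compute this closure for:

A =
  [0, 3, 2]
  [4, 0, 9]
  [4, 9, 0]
Closure =
  [0, 3, 2]
  [4, 0, 6]
  [4, 7, 0]

This is the Floyd-Warshall all-pairs shortest-path computation. For each intermediate vertex k = 0, 1, …, 2, update dist[i][j] ← min(dist[i][j], dist[i][k] + dist[k][j]). The final matrix gives, for each (i, j), the minimum total weight of any directed path from i to j (possibly empty when i = j).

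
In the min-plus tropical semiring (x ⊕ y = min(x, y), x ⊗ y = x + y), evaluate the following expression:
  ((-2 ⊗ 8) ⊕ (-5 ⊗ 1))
((-2 ⊗ 8) ⊕ (-5 ⊗ 1)) = -4

Expand innermost to outermost. Recall ⊕ takes the minimum of its arguments and ⊗ takes their sum. Working out the expression ((-2 ⊗ 8) ⊕ (-5 ⊗ 1)) gives -4.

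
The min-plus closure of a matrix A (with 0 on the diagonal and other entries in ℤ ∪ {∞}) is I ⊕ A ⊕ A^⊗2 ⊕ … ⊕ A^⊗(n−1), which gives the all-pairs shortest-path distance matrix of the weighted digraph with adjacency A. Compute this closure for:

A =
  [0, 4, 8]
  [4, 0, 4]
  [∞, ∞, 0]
Closure =
  [0, 4, 8]
  [4, 0, 4]
  [∞, ∞, 0]

This is the Floyd-Warshall all-pairs shortest-path computation. For each intermediate vertex k = 0, 1, …, 2, update dist[i][j] ← min(dist[i][j], dist[i][k] + dist[k][j]). The final matrix gives, for each (i, j), the minimum total weight of any directed path from i to j (possibly empty when i = j).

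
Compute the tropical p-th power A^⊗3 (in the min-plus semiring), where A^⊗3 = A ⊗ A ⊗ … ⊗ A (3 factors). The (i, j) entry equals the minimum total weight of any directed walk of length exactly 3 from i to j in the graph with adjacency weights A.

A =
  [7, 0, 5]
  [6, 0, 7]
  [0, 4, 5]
A^⊗3 =
  [6, 0, 7]
  [6, 0, 7]
  [5, 0, 7]

Each entry (A^⊗3)_ij equals the minimum over all length-3 walks i = v_0 → v_1 → … → v_3 = j of Σ_t A[v_t][v_{t+1}]. For example, for (i, j) = (0, 2) we minimise over 9 possible intermediate vertex sequences; the minimum is 7, attained along the walk 0 → 1 → 1 → 2.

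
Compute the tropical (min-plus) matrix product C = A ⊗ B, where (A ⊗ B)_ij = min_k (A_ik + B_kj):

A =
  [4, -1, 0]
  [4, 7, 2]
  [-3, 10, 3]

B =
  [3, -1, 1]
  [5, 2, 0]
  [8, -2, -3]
A ⊗ B =
  [4, -2, -3]
  [7, 0, -1]
  [0, -4, -2]

Apply the min-plus product entry-by-entry:
  C[0][0] = min over k of (A[0][0] + B[0][0] = 4 + 3 = 7, A[0][1] + B[1][0] = -1 + 5 = 4, A[0][2] + B[2][0] = 0 + 8 = 8) = 4 (attained at k = 1)
  C[0][1] = min over k of (A[0][0] + B[0][1] = 4 + -1 = 3, A[0][1] + B[1][1] = -1 + 2 = 1, A[0][2] + B[2][1] = 0 + -2 = -2) = -2 (attained at k = 2)
  C[0][2] = min over k of (A[0][0] + B[0][2] = 4 + 1 = 5, A[0][1] + B[1][2] = -1 + 0 = -1, A[0][2] + B[2][2] = 0 + -3 = -3) = -3 (attained at k = 2)
  C[1][0] = min over k of (A[1][0] + B[0][0] = 4 + 3 = 7, A[1][1] + B[1][0] = 7 + 5 = 12, A[1][2] + B[2][0] = 2 + 8 = 10) = 7 (attained at k = 0)
  C[1][1] = min over k of (A[1][0] + B[0][1] = 4 + -1 = 3, A[1][1] + B[1][1] = 7 + 2 = 9, A[1][2] + B[2][1] = 2 + -2 = 0) = 0 (attained at k = 2)
  C[1][2] = min over k of (A[1][0] + B[0][2] = 4 + 1 = 5, A[1][1] + B[1][2] = 7 + 0 = 7, A[1][2] + B[2][2] = 2 + -3 = -1) = -1 (attained at k = 2)
  C[2][0] = min over k of (A[2][0] + B[0][0] = -3 + 3 = 0, A[2][1] + B[1][0] = 10 + 5 = 15, A[2][2] + B[2][0] = 3 + 8 = 11) = 0 (attained at k = 0)
  C[2][1] = min over k of (A[2][0] + B[0][1] = -3 + -1 = -4, A[2][1] + B[1][1] = 10 + 2 = 12, A[2][2] + B[2][1] = 3 + -2 = 1) = -4 (attained at k = 0)
  C[2][2] = min over k of (A[2][0] + B[0][2] = -3 + 1 = -2, A[2][1] + B[1][2] = 10 + 0 = 10, A[2][2] + B[2][2] = 3 + -3 = 0) = -2 (attained at k = 0)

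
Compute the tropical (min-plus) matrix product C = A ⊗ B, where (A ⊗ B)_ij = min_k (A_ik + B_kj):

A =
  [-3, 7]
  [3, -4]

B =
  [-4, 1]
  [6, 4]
A ⊗ B =
  [-7, -2]
  [-1, 0]

Apply the min-plus product entry-by-entry:
  C[0][0] = min over k of (A[0][0] + B[0][0] = -3 + -4 = -7, A[0][1] + B[1][0] = 7 + 6 = 13) = -7 (attained at k = 0)
  C[0][1] = min over k of (A[0][0] + B[0][1] = -3 + 1 = -2, A[0][1] + B[1][1] = 7 + 4 = 11) = -2 (attained at k = 0)
  C[1][0] = min over k of (A[1][0] + B[0][0] = 3 + -4 = -1, A[1][1] + B[1][0] = -4 + 6 = 2) = -1 (attained at k = 0)
  C[1][1] = min over k of (A[1][0] + B[0][1] = 3 + 1 = 4, A[1][1] + B[1][1] = -4 + 4 = 0) = 0 (attained at k = 1)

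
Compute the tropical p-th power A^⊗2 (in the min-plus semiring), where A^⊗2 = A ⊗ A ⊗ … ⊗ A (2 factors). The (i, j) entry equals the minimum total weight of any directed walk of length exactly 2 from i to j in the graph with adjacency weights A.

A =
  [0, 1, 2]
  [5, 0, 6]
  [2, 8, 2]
A^⊗2 =
  [0, 1, 2]
  [5, 0, 6]
  [2, 3, 4]

Each entry (A^⊗2)_ij equals the minimum over all length-2 walks i = v_0 → v_1 → … → v_2 = j of Σ_t A[v_t][v_{t+1}]. For example, for (i, j) = (0, 2) we minimise over 3 possible intermediate vertex sequences; the minimum is 2, attained along the walk 0 → 0 → 2.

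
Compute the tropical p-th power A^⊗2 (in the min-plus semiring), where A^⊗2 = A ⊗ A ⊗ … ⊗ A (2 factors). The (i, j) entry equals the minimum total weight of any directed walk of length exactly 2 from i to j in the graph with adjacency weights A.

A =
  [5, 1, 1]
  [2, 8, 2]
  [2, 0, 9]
A^⊗2 =
  [3, 1, 3]
  [4, 2, 3]
  [2, 3, 2]

Each entry (A^⊗2)_ij equals the minimum over all length-2 walks i = v_0 → v_1 → … → v_2 = j of Σ_t A[v_t][v_{t+1}]. For example, for (i, j) = (0, 2) we minimise over 3 possible intermediate vertex sequences; the minimum is 3, attained along the walk 0 → 1 → 2.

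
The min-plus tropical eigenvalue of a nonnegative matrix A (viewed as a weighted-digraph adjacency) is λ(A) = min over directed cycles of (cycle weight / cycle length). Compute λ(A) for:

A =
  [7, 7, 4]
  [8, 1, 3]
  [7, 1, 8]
λ(A) = 1

Enumerate directed cycles and compute their means (weight / length). Sample:
  cycle 0 → 0: weight = 7, length = 1, mean = 7/1 ≈ 7.000
  cycle 1 → 1: weight = 1, length = 1, mean = 1/1 ≈ 1.000
  cycle 2 → 2: weight = 8, length = 1, mean = 8/1 ≈ 8.000
  cycle 0 → 1 → 0: weight = 15, length = 2, mean = 15/2 ≈ 7.500
  cycle 0 → 2 → 0: weight = 11, length = 2, mean = 11/2 ≈ 5.500
  cycle 1 → 0 → 1: weight = 15, length = 2, mean = 15/2 ≈ 7.500
Minimum mean = 1.000, attained e.g. along the cycle 1 → 1 with weight 1 and length 1. So λ(A) = 1/1 = 1.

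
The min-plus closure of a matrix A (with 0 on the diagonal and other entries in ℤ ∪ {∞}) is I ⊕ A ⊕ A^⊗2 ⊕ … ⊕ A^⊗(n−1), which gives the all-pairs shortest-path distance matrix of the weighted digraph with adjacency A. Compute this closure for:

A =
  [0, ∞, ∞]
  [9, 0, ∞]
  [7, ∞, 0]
Closure =
  [0, ∞, ∞]
  [9, 0, ∞]
  [7, ∞, 0]

This is the Floyd-Warshall all-pairs shortest-path computation. For each intermediate vertex k = 0, 1, …, 2, update dist[i][j] ← min(dist[i][j], dist[i][k] + dist[k][j]). The final matrix gives, for each (i, j), the minimum total weight of any directed path from i to j (possibly empty when i = j).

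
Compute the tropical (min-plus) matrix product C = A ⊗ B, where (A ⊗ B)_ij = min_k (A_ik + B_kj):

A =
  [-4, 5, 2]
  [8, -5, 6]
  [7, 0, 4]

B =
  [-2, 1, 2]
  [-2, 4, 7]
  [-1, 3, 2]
A ⊗ B =
  [-6, -3, -2]
  [-7, -1, 2]
  [-2, 4, 6]

Apply the min-plus product entry-by-entry:
  C[0][0] = min over k of (A[0][0] + B[0][0] = -4 + -2 = -6, A[0][1] + B[1][0] = 5 + -2 = 3, A[0][2] + B[2][0] = 2 + -1 = 1) = -6 (attained at k = 0)
  C[0][1] = min over k of (A[0][0] + B[0][1] = -4 + 1 = -3, A[0][1] + B[1][1] = 5 + 4 = 9, A[0][2] + B[2][1] = 2 + 3 = 5) = -3 (attained at k = 0)
  C[0][2] = min over k of (A[0][0] + B[0][2] = -4 + 2 = -2, A[0][1] + B[1][2] = 5 + 7 = 12, A[0][2] + B[2][2] = 2 + 2 = 4) = -2 (attained at k = 0)
  C[1][0] = min over k of (A[1][0] + B[0][0] = 8 + -2 = 6, A[1][1] + B[1][0] = -5 + -2 = -7, A[1][2] + B[2][0] = 6 + -1 = 5) = -7 (attained at k = 1)
  C[1][1] = min over k of (A[1][0] + B[0][1] = 8 + 1 = 9, A[1][1] + B[1][1] = -5 + 4 = -1, A[1][2] + B[2][1] = 6 + 3 = 9) = -1 (attained at k = 1)
  C[1][2] = min over k of (A[1][0] + B[0][2] = 8 + 2 = 10, A[1][1] + B[1][2] = -5 + 7 = 2, A[1][2] + B[2][2] = 6 + 2 = 8) = 2 (attained at k = 1)
  C[2][0] = min over k of (A[2][0] + B[0][0] = 7 + -2 = 5, A[2][1] + B[1][0] = 0 + -2 = -2, A[2][2] + B[2][0] = 4 + -1 = 3) = -2 (attained at k = 1)
  C[2][1] = min over k of (A[2][0] + B[0][1] = 7 + 1 = 8, A[2][1] + B[1][1] = 0 + 4 = 4, A[2][2] + B[2][1] = 4 + 3 = 7) = 4 (attained at k = 1)
  C[2][2] = min over k of (A[2][0] + B[0][2] = 7 + 2 = 9, A[2][1] + B[1][2] = 0 + 7 = 7, A[2][2] + B[2][2] = 4 + 2 = 6) = 6 (attained at k = 2)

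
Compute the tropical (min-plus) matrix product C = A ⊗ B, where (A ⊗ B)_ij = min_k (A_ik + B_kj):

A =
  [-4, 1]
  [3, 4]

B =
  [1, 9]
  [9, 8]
A ⊗ B =
  [-3, 5]
  [4, 12]

Apply the min-plus product entry-by-entry:
  C[0][0] = min over k of (A[0][0] + B[0][0] = -4 + 1 = -3, A[0][1] + B[1][0] = 1 + 9 = 10) = -3 (attained at k = 0)
  C[0][1] = min over k of (A[0][0] + B[0][1] = -4 + 9 = 5, A[0][1] + B[1][1] = 1 + 8 = 9) = 5 (attained at k = 0)
  C[1][0] = min over k of (A[1][0] + B[0][0] = 3 + 1 = 4, A[1][1] + B[1][0] = 4 + 9 = 13) = 4 (attained at k = 0)
  C[1][1] = min over k of (A[1][0] + B[0][1] = 3 + 9 = 12, A[1][1] + B[1][1] = 4 + 8 = 12) = 12 (attained at k = 0)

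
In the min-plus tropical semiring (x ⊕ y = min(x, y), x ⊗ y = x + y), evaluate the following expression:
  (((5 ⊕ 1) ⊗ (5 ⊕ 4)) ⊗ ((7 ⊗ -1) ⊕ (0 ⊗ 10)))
(((5 ⊕ 1) ⊗ (5 ⊕ 4)) ⊗ ((7 ⊗ -1) ⊕ (0 ⊗ 10))) = 11

Expand innermost to outermost. Recall ⊕ takes the minimum of its arguments and ⊗ takes their sum. Working out the expression (((5 ⊕ 1) ⊗ (5 ⊕ 4)) ⊗ ((7 ⊗ -1) ⊕ (0 ⊗ 10))) gives 11.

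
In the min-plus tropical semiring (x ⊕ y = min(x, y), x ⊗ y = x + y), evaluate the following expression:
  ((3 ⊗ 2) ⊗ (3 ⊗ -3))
((3 ⊗ 2) ⊗ (3 ⊗ -3)) = 5

Expand innermost to outermost. Recall ⊕ takes the minimum of its arguments and ⊗ takes their sum. Working out the expression ((3 ⊗ 2) ⊗ (3 ⊗ -3)) gives 5.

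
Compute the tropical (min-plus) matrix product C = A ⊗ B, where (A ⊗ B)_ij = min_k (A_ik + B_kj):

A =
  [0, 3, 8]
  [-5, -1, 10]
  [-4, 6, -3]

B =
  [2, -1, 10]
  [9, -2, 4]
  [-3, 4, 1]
A ⊗ B =
  [2, -1, 7]
  [-3, -6, 3]
  [-6, -5, -2]

Apply the min-plus product entry-by-entry:
  C[0][0] = min over k of (A[0][0] + B[0][0] = 0 + 2 = 2, A[0][1] + B[1][0] = 3 + 9 = 12, A[0][2] + B[2][0] = 8 + -3 = 5) = 2 (attained at k = 0)
  C[0][1] = min over k of (A[0][0] + B[0][1] = 0 + -1 = -1, A[0][1] + B[1][1] = 3 + -2 = 1, A[0][2] + B[2][1] = 8 + 4 = 12) = -1 (attained at k = 0)
  C[0][2] = min over k of (A[0][0] + B[0][2] = 0 + 10 = 10, A[0][1] + B[1][2] = 3 + 4 = 7, A[0][2] + B[2][2] = 8 + 1 = 9) = 7 (attained at k = 1)
  C[1][0] = min over k of (A[1][0] + B[0][0] = -5 + 2 = -3, A[1][1] + B[1][0] = -1 + 9 = 8, A[1][2] + B[2][0] = 10 + -3 = 7) = -3 (attained at k = 0)
  C[1][1] = min over k of (A[1][0] + B[0][1] = -5 + -1 = -6, A[1][1] + B[1][1] = -1 + -2 = -3, A[1][2] + B[2][1] = 10 + 4 = 14) = -6 (attained at k = 0)
  C[1][2] = min over k of (A[1][0] + B[0][2] = -5 + 10 = 5, A[1][1] + B[1][2] = -1 + 4 = 3, A[1][2] + B[2][2] = 10 + 1 = 11) = 3 (attained at k = 1)
  C[2][0] = min over k of (A[2][0] + B[0][0] = -4 + 2 = -2, A[2][1] + B[1][0] = 6 + 9 = 15, A[2][2] + B[2][0] = -3 + -3 = -6) = -6 (attained at k = 2)
  C[2][1] = min over k of (A[2][0] + B[0][1] = -4 + -1 = -5, A[2][1] + B[1][1] = 6 + -2 = 4, A[2][2] + B[2][1] = -3 + 4 = 1) = -5 (attained at k = 0)
  C[2][2] = min over k of (A[2][0] + B[0][2] = -4 + 10 = 6, A[2][1] + B[1][2] = 6 + 4 = 10, A[2][2] + B[2][2] = -3 + 1 = -2) = -2 (attained at k = 2)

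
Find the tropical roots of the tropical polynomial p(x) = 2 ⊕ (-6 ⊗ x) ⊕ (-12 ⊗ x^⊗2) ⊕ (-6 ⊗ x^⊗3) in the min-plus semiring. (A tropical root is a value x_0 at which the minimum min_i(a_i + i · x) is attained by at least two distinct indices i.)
Roots: {-6, 6, 8}

Each tropical root is a break point of the lower envelope of the lines y = a_i + i · x (there are 4 lines, with slopes 0, 1, ..., 3). Only the lines that attain the minimum somewhere contribute to roots; other lines are dominated. Here the surviving (envelope) indices are i = 3, i = 2, i = 1, i = 0.
Intersections between consecutive envelope lines give the roots: for adjacent envelope indices i < j the intersection is x = (a_i − a_j) / (j − i). Reading off the sorted break points: {-6, 6, 8}.
Verification: at each break x_0, at least two indices attain the minimum of min_i(a_i + i · x_0).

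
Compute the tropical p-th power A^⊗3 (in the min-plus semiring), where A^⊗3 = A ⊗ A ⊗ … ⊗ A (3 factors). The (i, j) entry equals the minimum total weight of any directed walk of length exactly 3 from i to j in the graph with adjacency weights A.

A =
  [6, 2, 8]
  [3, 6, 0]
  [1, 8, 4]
A^⊗3 =
  [3, 7, 6]
  [5, 3, 5]
  [6, 7, 3]

Each entry (A^⊗3)_ij equals the minimum over all length-3 walks i = v_0 → v_1 → … → v_3 = j of Σ_t A[v_t][v_{t+1}]. For example, for (i, j) = (0, 2) we minimise over 9 possible intermediate vertex sequences; the minimum is 6, attained along the walk 0 → 1 → 2 → 2.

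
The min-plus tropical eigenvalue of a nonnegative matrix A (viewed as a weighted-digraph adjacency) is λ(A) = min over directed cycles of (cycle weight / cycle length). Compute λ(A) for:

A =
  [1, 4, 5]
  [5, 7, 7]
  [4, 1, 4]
λ(A) = 1

Enumerate directed cycles and compute their means (weight / length). Sample:
  cycle 0 → 0: weight = 1, length = 1, mean = 1/1 ≈ 1.000
  cycle 1 → 1: weight = 7, length = 1, mean = 7/1 ≈ 7.000
  cycle 2 → 2: weight = 4, length = 1, mean = 4/1 ≈ 4.000
  cycle 0 → 1 → 0: weight = 9, length = 2, mean = 9/2 ≈ 4.500
  cycle 0 → 2 → 0: weight = 9, length = 2, mean = 9/2 ≈ 4.500
  cycle 1 → 0 → 1: weight = 9, length = 2, mean = 9/2 ≈ 4.500
Minimum mean = 1.000, attained e.g. along the cycle 0 → 0 with weight 1 and length 1. So λ(A) = 1/1 = 1.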